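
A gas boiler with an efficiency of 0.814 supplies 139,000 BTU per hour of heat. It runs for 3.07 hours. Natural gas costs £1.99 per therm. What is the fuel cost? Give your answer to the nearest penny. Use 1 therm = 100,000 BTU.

Heat delivered = 139,000 BTU/h × 3.07 h = 426,730 BTU
Gas input = 426,730 / 0.814 = 524,238 BTU
= 524,238 / 100,000 = 5.242 therm
Cost = 5.242 × £1.99/therm = £10.43

£10.43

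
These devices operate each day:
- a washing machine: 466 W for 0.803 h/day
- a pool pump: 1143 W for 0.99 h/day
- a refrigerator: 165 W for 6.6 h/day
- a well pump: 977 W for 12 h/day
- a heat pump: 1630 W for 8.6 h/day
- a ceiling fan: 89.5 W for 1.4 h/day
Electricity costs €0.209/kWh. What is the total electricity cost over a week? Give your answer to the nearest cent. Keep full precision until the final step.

washing machine: 466 W × 0.803 h × 7 d = 2,619 Wh = 2.619 kWh
pool pump: 1143 W × 0.99 h × 7 d = 7,921 Wh = 7.921 kWh
refrigerator: 165 W × 6.6 h × 7 d = 7,623 Wh = 7.623 kWh
well pump: 977 W × 12 h × 7 d = 82,068 Wh = 82.07 kWh
heat pump: 1630 W × 8.6 h × 7 d = 98,126 Wh = 98.13 kWh
ceiling fan: 89.5 W × 1.4 h × 7 d = 877 Wh = 0.8771 kWh
Total energy = 2.619 + 7.921 + 7.623 + 82.07 + 98.13 + 0.8771 = 199.2 kWh
Cost = 199.2 kWh × €0.209 = €41.64

€41.64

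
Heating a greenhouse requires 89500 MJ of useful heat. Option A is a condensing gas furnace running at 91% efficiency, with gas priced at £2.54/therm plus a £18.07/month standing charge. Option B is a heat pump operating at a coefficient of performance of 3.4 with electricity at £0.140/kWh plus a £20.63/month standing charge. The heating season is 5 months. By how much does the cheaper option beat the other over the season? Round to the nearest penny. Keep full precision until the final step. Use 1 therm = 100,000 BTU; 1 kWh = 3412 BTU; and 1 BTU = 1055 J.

Heat load = 89500 MJ = 89,500,000,000 J / 1055 = 84,834,123 BTU
Gas: input = 84,834,123 / 0.91 = 93,224,311 BTU = 932.2 therm → 932.2 × £2.54 = £2,367.90; + 5 × £18.07 standing = £2,458.25
Heat pump: 84,834,123 BTU / 3412 = 24,860 kWh heat; / 3.4 = 7,313 kWh in → × £0.140 = £1,023.79; + 5 × £20.63 standing = £1,126.94
Difference = |£2,458.25 − £1,126.94| = £1,331.31

£1331.31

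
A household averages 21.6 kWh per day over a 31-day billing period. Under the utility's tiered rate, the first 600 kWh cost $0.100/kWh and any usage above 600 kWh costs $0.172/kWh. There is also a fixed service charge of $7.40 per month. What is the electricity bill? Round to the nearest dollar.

Usage = 21.6 kWh/day × 31 days = 669.6 kWh
First 600 kWh × $0.100 = $60.00
Remaining 69.6 kWh × $0.172 = $11.97
Energy charge = $71.97; + service $7.40 = $79.37 ≈ $79

$79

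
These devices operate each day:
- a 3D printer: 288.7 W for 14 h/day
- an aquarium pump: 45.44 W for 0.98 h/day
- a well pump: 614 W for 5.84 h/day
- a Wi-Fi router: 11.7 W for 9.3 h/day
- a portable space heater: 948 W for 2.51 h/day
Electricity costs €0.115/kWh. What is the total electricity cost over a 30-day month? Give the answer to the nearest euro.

3D printer: 288.7 W × 14 h × 30 d = 121,254 Wh = 121.3 kWh
aquarium pump: 45.44 W × 0.98 h × 30 d = 1,336 Wh = 1.336 kWh
well pump: 614 W × 5.84 h × 30 d = 107,573 Wh = 107.6 kWh
Wi-Fi router: 11.7 W × 9.3 h × 30 d = 3,264 Wh = 3.264 kWh
portable space heater: 948 W × 2.51 h × 30 d = 71,384 Wh = 71.38 kWh
Total energy = 121.3 + 1.336 + 107.6 + 3.264 + 71.38 = 304.8 kWh
Cost = 304.8 kWh × €0.115 = €35.05 ≈ €35

€35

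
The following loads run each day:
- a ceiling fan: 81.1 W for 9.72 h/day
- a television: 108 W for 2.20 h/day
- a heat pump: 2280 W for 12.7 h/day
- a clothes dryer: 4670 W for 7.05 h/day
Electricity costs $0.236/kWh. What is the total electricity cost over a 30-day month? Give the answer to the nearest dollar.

$445

ceiling fan: 81.1 W × 9.72 h × 30 d = 23,649 Wh = 23.65 kWh
television: 108 W × 2.20 h × 30 d = 7,128 Wh = 7.128 kWh
heat pump: 2280 W × 12.7 h × 30 d = 868,680 Wh = 868.7 kWh
clothes dryer: 4670 W × 7.05 h × 30 d = 987,705 Wh = 987.7 kWh
Total energy = 23.65 + 7.128 + 868.7 + 987.7 = 1,887 kWh
Cost = 1,887 kWh × $0.236 = $445.37 ≈ $445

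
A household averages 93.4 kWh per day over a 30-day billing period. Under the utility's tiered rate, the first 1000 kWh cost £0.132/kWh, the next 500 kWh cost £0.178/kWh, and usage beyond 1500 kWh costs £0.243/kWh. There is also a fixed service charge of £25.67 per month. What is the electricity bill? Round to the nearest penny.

Usage = 93.4 kWh/day × 30 days = 2802 kWh
First 1000 kWh × £0.132 = £132.00
Next 500 kWh × £0.178 = £89.00
Remaining 1302 kWh × £0.243 = £316.39
Energy charge = £537.39; + service £25.67 = £563.06

£563.06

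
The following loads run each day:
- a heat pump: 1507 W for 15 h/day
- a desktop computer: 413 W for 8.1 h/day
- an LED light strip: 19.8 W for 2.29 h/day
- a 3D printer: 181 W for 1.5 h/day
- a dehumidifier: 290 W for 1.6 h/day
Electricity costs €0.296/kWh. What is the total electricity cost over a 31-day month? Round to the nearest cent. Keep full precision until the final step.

€245.28

heat pump: 1507 W × 15 h × 31 d = 700,755 Wh = 700.8 kWh
desktop computer: 413 W × 8.1 h × 31 d = 103,704 Wh = 103.7 kWh
LED light strip: 19.8 W × 2.29 h × 31 d = 1,406 Wh = 1.406 kWh
3D printer: 181 W × 1.5 h × 31 d = 8,416 Wh = 8.416 kWh
dehumidifier: 290 W × 1.6 h × 31 d = 14,384 Wh = 14.38 kWh
Total energy = 700.8 + 103.7 + 1.406 + 8.416 + 14.38 = 828.7 kWh
Cost = 828.7 kWh × €0.296 = €245.28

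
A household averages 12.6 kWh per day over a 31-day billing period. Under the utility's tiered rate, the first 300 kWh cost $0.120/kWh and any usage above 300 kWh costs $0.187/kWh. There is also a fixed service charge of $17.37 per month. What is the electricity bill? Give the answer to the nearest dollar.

$70

Usage = 12.6 kWh/day × 31 days = 390.6 kWh
First 300 kWh × $0.120 = $36.00
Remaining 90.6 kWh × $0.187 = $16.94
Energy charge = $52.94; + service $17.37 = $70.31 ≈ $70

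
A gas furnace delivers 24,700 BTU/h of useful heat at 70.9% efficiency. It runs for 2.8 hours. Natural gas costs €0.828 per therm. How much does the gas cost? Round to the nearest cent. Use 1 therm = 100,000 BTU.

Heat delivered = 24,700 BTU/h × 2.8 h = 69,160 BTU
Gas input = 69,160 / 0.709 = 97,546 BTU
= 97,546 / 100,000 = 0.9755 therm
Cost = 0.9755 × €0.828/therm = €0.81

€0.81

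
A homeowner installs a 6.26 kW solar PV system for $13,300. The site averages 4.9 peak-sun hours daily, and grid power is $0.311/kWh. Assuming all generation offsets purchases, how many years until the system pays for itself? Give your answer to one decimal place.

Daily generation = 6.26 kW × 4.9 h = 30.67 kWh
Annual generation = 30.67 × 365 = 11196 kWh
Annual savings = 11196 × $0.311 = $3,481.96
Payback = $13,300 / $3,481.96 = 3.82 years

3.8 years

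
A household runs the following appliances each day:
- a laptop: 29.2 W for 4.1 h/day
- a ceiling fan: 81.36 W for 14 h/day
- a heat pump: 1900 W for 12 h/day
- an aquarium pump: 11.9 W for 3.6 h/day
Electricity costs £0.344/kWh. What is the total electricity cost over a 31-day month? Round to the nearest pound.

laptop: 29.2 W × 4.1 h × 31 d = 3,711 Wh = 3.711 kWh
ceiling fan: 81.36 W × 14 h × 31 d = 35,310 Wh = 35.31 kWh
heat pump: 1900 W × 12 h × 31 d = 706,800 Wh = 706.8 kWh
aquarium pump: 11.9 W × 3.6 h × 31 d = 1,328 Wh = 1.328 kWh
Total energy = 3.711 + 35.31 + 706.8 + 1.328 = 747.1 kWh
Cost = 747.1 kWh × £0.344 = £257.02 ≈ £257

£257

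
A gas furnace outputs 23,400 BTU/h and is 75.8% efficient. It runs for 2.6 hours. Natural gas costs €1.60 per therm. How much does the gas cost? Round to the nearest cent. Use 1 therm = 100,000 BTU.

Heat delivered = 23,400 BTU/h × 2.6 h = 60,840 BTU
Gas input = 60,840 / 0.758 = 80,264 BTU
= 80,264 / 100,000 = 0.8026 therm
Cost = 0.8026 × €1.60/therm = €1.28

€1.28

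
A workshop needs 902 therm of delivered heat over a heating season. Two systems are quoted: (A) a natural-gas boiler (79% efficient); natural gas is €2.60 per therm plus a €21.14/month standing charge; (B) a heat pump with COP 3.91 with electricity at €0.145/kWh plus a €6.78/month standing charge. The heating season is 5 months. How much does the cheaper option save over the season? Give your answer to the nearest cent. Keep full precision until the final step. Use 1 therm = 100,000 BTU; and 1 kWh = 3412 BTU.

€2060.04

Heat load = 902 therm × 100,000 = 90,200,000 BTU
Gas: input = 90,200,000 / 0.79 = 114,177,215 BTU = 1,142 therm → 1,142 × €2.60 = €2,968.61; + 5 × €21.14 standing = €3,074.31
Heat pump: 90,200,000 BTU / 3412 = 26,440 kWh heat; / 3.91 = 6,761 kWh in → × €0.145 = €980.37; + 5 × €6.78 standing = €1,014.27
Difference = |€3,074.31 − €1,014.27| = €2,060.04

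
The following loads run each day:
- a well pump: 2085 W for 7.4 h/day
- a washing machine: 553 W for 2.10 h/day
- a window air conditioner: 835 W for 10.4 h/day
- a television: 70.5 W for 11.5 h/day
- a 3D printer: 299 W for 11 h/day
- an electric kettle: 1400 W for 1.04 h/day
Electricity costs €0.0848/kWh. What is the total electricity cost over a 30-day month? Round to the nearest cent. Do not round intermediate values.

€78.43

well pump: 2085 W × 7.4 h × 30 d = 462,870 Wh = 462.9 kWh
washing machine: 553 W × 2.10 h × 30 d = 34,839 Wh = 34.84 kWh
window air conditioner: 835 W × 10.4 h × 30 d = 260,520 Wh = 260.5 kWh
television: 70.5 W × 11.5 h × 30 d = 24,322 Wh = 24.32 kWh
3D printer: 299 W × 11 h × 30 d = 98,670 Wh = 98.67 kWh
electric kettle: 1400 W × 1.04 h × 30 d = 43,680 Wh = 43.68 kWh
Total energy = 462.9 + 34.84 + 260.5 + 24.32 + 98.67 + 43.68 = 924.9 kWh
Cost = 924.9 kWh × €0.0848 = €78.43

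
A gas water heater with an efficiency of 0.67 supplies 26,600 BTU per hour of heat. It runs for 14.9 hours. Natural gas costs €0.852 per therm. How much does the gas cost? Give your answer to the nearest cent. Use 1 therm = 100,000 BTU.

Heat delivered = 26,600 BTU/h × 14.9 h = 396,340 BTU
Gas input = 396,340 / 0.67 = 591,552 BTU
= 591,552 / 100,000 = 5.916 therm
Cost = 5.916 × €0.852/therm = €5.04

€5.04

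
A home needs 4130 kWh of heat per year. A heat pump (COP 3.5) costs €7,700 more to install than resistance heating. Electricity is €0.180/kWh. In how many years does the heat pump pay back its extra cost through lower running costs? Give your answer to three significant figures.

14.5 years

Resistance: 4130 kWh × €0.180 = €743.40/yr
Heat pump: 4130 / 3.5 = 1180 kWh in → × €0.180 = €212.40/yr
Annual savings = €531.00
Payback = €7,700 / €531.00 = 14.5 years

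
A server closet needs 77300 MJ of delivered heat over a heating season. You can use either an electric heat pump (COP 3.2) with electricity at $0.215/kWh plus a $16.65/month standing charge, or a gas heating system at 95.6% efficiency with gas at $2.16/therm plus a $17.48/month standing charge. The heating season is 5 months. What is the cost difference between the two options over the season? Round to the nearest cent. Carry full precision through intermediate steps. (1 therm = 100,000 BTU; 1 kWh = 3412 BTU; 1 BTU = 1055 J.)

Heat load = 77300 MJ = 77,300,000,000 J / 1055 = 73,270,142 BTU
Gas: input = 73,270,142 / 0.956 = 76,642,408 BTU = 766.4 therm → 766.4 × $2.16 = $1,655.48; + 5 × $17.48 standing = $1,742.88
Heat pump: 73,270,142 BTU / 3412 = 21,470 kWh heat; / 3.2 = 6,711 kWh in → × $0.215 = $1,442.80; + 5 × $16.65 standing = $1,526.05
Difference = |$1,742.88 − $1,526.05| = $216.82

$216.82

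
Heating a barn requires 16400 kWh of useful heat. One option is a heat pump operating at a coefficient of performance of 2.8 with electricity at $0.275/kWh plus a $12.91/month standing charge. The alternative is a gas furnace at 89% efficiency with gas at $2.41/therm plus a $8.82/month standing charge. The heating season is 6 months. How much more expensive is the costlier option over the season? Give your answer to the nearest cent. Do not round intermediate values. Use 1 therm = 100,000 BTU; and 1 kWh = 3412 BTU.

$120.02

Heat load = 16400 kWh × 3412 = 55,956,800 BTU
Gas: input = 55,956,800 / 0.89 = 62,872,809 BTU = 628.7 therm → 628.7 × $2.41 = $1,515.23; + 6 × $8.82 standing = $1,568.15
Heat pump: 55,956,800 BTU / 3412 = 16,400 kWh heat; / 2.8 = 5,857 kWh in → × $0.275 = $1,610.71; + 6 × $12.91 standing = $1,688.17
Difference = |$1,568.15 − $1,688.17| = $120.02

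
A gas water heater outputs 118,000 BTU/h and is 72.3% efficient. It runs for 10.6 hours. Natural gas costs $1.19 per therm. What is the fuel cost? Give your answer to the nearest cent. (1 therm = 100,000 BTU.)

Heat delivered = 118,000 BTU/h × 10.6 h = 1,250,800 BTU
Gas input = 1,250,800 / 0.723 = 1,730,014 BTU
= 1,730,014 / 100,000 = 17.3 therm
Cost = 17.3 × $1.19/therm = $20.59

$20.59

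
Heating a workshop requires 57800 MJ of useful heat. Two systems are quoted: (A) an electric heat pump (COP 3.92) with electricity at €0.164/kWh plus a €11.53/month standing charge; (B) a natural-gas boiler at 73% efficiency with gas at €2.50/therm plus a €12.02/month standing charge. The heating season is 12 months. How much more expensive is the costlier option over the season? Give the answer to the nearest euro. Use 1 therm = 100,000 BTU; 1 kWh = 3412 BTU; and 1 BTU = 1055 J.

Heat load = 57800 MJ = 57,800,000,000 J / 1055 = 54,786,730 BTU
Gas: input = 54,786,730 / 0.73 = 75,050,315 BTU = 750.5 therm → 750.5 × €2.50 = €1,876.26; + 12 × €12.02 standing = €2,020.50
Heat pump: 54,786,730 BTU / 3412 = 16,060 kWh heat; / 3.92 = 4,096 kWh in → × €0.164 = €671.78; + 12 × €11.53 standing = €810.14
Difference = |€2,020.50 − €810.14| = €1,210.36 ≈ €1210

€1210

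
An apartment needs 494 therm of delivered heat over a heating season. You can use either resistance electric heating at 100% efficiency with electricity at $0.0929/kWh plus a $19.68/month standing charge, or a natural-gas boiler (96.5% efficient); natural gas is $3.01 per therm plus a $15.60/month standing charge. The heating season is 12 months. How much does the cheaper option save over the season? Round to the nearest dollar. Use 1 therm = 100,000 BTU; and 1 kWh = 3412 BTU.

Heat load = 494 therm × 100,000 = 49,400,000 BTU
Gas: input = 49,400,000 / 0.965 = 51,191,710 BTU = 511.9 therm → 511.9 × $3.01 = $1,540.87; + 12 × $15.60 standing = $1,728.07
Electric: 49,400,000 BTU / 3412 = 14,480 kWh → × $0.0929 = $1,345.04; + 12 × $19.68 standing = $1,581.20
Difference = |$1,728.07 − $1,581.20| = $146.88 ≈ $147

$147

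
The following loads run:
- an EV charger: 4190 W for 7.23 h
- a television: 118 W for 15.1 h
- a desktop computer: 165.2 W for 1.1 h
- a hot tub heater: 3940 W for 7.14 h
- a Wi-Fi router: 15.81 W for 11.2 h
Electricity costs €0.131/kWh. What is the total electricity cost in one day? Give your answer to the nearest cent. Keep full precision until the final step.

€7.93

EV charger: 4190 W × 7.23 h = 30,294 Wh = 30.29 kWh
television: 118 W × 15.1 h = 1,782 Wh = 1.782 kWh
desktop computer: 165.2 W × 1.1 h = 182 Wh = 0.1817 kWh
hot tub heater: 3940 W × 7.14 h = 28,132 Wh = 28.13 kWh
Wi-Fi router: 15.81 W × 11.2 h = 177 Wh = 0.1771 kWh
Total energy = 30.29 + 1.782 + 0.1817 + 28.13 + 0.1771 = 60.57 kWh
Cost = 60.57 kWh × €0.131 = €7.93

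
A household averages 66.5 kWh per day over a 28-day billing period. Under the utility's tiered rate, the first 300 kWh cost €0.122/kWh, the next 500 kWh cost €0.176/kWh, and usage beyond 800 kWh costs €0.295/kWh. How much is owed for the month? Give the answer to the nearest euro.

€438

Usage = 66.5 kWh/day × 28 days = 1862 kWh
First 300 kWh × €0.122 = €36.60
Next 500 kWh × €0.176 = €88.00
Remaining 1062 kWh × €0.295 = €313.29
Total = €437.89 ≈ €438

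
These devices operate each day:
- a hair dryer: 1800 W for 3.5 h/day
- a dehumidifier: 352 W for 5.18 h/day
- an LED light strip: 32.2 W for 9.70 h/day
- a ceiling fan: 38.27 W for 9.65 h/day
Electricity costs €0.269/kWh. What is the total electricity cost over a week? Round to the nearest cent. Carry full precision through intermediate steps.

hair dryer: 1800 W × 3.5 h × 7 d = 44,100 Wh = 44.1 kWh
dehumidifier: 352 W × 5.18 h × 7 d = 12,764 Wh = 12.76 kWh
LED light strip: 32.2 W × 9.70 h × 7 d = 2,186 Wh = 2.186 kWh
ceiling fan: 38.27 W × 9.65 h × 7 d = 2,585 Wh = 2.585 kWh
Total energy = 44.1 + 12.76 + 2.186 + 2.585 = 61.64 kWh
Cost = 61.64 kWh × €0.269 = €16.58

€16.58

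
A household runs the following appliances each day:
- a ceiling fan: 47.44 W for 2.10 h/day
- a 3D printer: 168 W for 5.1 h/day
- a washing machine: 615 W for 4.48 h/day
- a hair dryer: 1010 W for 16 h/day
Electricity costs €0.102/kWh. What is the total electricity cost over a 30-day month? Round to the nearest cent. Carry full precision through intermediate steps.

€60.81

ceiling fan: 47.44 W × 2.10 h × 30 d = 2,989 Wh = 2.989 kWh
3D printer: 168 W × 5.1 h × 30 d = 25,704 Wh = 25.7 kWh
washing machine: 615 W × 4.48 h × 30 d = 82,656 Wh = 82.66 kWh
hair dryer: 1010 W × 16 h × 30 d = 484,800 Wh = 484.8 kWh
Total energy = 2.989 + 25.7 + 82.66 + 484.8 = 596.1 kWh
Cost = 596.1 kWh × €0.102 = €60.81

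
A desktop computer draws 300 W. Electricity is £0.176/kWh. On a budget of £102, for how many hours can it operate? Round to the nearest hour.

Energy budget = £102 / £0.176 per kWh = 579.5 kWh = 579,545 Wh
Runtime = 579,545 Wh / 300 W = 1,932 h

1932 h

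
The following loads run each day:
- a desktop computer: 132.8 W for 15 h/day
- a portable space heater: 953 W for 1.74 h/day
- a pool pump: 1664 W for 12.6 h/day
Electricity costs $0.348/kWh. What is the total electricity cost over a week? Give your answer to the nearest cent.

desktop computer: 132.8 W × 15 h × 7 d = 13,944 Wh = 13.94 kWh
portable space heater: 953 W × 1.74 h × 7 d = 11,608 Wh = 11.61 kWh
pool pump: 1664 W × 12.6 h × 7 d = 146,765 Wh = 146.8 kWh
Total energy = 13.94 + 11.61 + 146.8 = 172.3 kWh
Cost = 172.3 kWh × $0.348 = $59.97

$59.97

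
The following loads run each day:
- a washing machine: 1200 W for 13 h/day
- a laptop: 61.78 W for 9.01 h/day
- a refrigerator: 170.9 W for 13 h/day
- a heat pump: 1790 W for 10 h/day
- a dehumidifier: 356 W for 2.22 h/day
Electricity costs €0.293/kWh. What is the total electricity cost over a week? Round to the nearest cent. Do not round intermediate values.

washing machine: 1200 W × 13 h × 7 d = 109,200 Wh = 109.2 kWh
laptop: 61.78 W × 9.01 h × 7 d = 3,896 Wh = 3.896 kWh
refrigerator: 170.9 W × 13 h × 7 d = 15,552 Wh = 15.55 kWh
heat pump: 1790 W × 10 h × 7 d = 125,300 Wh = 125.3 kWh
dehumidifier: 356 W × 2.22 h × 7 d = 5,532 Wh = 5.532 kWh
Total energy = 109.2 + 3.896 + 15.55 + 125.3 + 5.532 = 259.5 kWh
Cost = 259.5 kWh × €0.293 = €76.03

€76.03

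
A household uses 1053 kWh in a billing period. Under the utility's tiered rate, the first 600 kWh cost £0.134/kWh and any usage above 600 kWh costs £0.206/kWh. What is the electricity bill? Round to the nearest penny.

£173.72

First 600 kWh × £0.134 = £80.40
Remaining 453 kWh × £0.206 = £93.32
Total = £173.72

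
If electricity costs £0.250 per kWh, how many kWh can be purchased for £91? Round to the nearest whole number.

£91 / £0.250 per kWh = 364 kWh

364 kWh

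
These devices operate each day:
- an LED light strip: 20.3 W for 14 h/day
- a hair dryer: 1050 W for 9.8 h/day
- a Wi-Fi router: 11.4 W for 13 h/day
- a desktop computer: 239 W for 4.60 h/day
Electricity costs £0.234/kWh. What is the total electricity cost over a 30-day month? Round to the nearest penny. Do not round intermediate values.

LED light strip: 20.3 W × 14 h × 30 d = 8,526 Wh = 8.526 kWh
hair dryer: 1050 W × 9.8 h × 30 d = 308,700 Wh = 308.7 kWh
Wi-Fi router: 11.4 W × 13 h × 30 d = 4,446 Wh = 4.446 kWh
desktop computer: 239 W × 4.60 h × 30 d = 32,982 Wh = 32.98 kWh
Total energy = 8.526 + 308.7 + 4.446 + 32.98 = 354.7 kWh
Cost = 354.7 kWh × £0.234 = £82.99

£82.99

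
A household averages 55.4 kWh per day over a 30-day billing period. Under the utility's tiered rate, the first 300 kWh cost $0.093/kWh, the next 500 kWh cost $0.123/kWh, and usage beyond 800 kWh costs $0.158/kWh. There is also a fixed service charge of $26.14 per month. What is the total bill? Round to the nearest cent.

$251.74

Usage = 55.4 kWh/day × 30 days = 1662 kWh
First 300 kWh × $0.093 = $27.90
Next 500 kWh × $0.123 = $61.50
Remaining 862 kWh × $0.158 = $136.20
Energy charge = $225.60; + service $26.14 = $251.74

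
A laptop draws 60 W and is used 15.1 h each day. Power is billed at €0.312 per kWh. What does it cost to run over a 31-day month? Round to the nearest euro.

€9

Energy = 60 W × 15.1 h/day × 31 days = 28,086 Wh = 28.09 kWh
Cost = 28.09 kWh × €0.312/kWh = €8.76 ≈ €9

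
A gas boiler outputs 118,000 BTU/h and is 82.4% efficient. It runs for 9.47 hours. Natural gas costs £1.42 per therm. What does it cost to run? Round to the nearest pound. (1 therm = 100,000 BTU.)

Heat delivered = 118,000 BTU/h × 9.47 h = 1,117,460 BTU
Gas input = 1,117,460 / 0.824 = 1,356,141 BTU
= 1,356,141 / 100,000 = 13.56 therm
Cost = 13.56 × £1.42/therm = £19.26 ≈ £19

£19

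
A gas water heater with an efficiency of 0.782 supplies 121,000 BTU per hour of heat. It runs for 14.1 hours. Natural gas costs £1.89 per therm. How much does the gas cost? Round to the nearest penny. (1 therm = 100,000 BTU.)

Heat delivered = 121,000 BTU/h × 14.1 h = 1,706,100 BTU
Gas input = 1,706,100 / 0.782 = 2,181,714 BTU
= 2,181,714 / 100,000 = 21.82 therm
Cost = 21.82 × £1.89/therm = £41.23

£41.23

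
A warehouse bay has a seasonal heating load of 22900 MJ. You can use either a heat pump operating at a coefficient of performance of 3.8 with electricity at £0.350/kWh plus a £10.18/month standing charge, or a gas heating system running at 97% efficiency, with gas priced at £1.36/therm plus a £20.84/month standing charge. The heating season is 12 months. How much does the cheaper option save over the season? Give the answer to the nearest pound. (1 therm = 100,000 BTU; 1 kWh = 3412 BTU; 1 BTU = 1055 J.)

£154

Heat load = 22900 MJ = 22,900,000,000 J / 1055 = 21,706,161 BTU
Gas: input = 21,706,161 / 0.97 = 22,377,486 BTU = 223.8 therm → 223.8 × £1.36 = £304.33; + 12 × £20.84 standing = £554.41
Heat pump: 21,706,161 BTU / 3412 = 6,362 kWh heat; / 3.8 = 1,674 kWh in → × £0.350 = £585.95; + 12 × £10.18 standing = £708.11
Difference = |£554.41 − £708.11| = £153.69 ≈ £154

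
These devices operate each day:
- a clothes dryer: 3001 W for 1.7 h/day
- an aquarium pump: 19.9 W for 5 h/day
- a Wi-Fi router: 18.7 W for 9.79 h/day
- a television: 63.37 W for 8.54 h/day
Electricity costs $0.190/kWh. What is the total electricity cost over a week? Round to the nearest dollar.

$8

clothes dryer: 3001 W × 1.7 h × 7 d = 35,712 Wh = 35.71 kWh
aquarium pump: 19.9 W × 5 h × 7 d = 696 Wh = 0.6965 kWh
Wi-Fi router: 18.7 W × 9.79 h × 7 d = 1,282 Wh = 1.282 kWh
television: 63.37 W × 8.54 h × 7 d = 3,788 Wh = 3.788 kWh
Total energy = 35.71 + 0.6965 + 1.282 + 3.788 = 41.48 kWh
Cost = 41.48 kWh × $0.190 = $7.88 ≈ $8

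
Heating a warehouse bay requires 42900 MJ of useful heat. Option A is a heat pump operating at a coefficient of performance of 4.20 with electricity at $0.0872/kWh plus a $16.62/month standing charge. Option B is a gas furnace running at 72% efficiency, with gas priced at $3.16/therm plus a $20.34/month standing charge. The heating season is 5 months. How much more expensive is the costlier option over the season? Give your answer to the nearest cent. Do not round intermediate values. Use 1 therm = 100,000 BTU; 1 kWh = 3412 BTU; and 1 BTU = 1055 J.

Heat load = 42900 MJ = 42,900,000,000 J / 1055 = 40,663,507 BTU
Gas: input = 40,663,507 / 0.72 = 56,477,093 BTU = 564.8 therm → 564.8 × $3.16 = $1,784.68; + 5 × $20.34 standing = $1,886.38
Heat pump: 40,663,507 BTU / 3412 = 11,920 kWh heat; / 4.20 = 2,838 kWh in → × $0.0872 = $247.44; + 5 × $16.62 standing = $330.54
Difference = |$1,886.38 − $330.54| = $1,555.84

$1555.84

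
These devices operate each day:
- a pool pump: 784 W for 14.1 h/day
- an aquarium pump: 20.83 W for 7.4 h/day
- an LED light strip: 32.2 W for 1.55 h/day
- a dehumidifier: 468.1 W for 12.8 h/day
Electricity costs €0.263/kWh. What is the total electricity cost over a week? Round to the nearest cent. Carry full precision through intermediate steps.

€31.76

pool pump: 784 W × 14.1 h × 7 d = 77,381 Wh = 77.38 kWh
aquarium pump: 20.83 W × 7.4 h × 7 d = 1,079 Wh = 1.079 kWh
LED light strip: 32.2 W × 1.55 h × 7 d = 349 Wh = 0.3494 kWh
dehumidifier: 468.1 W × 12.8 h × 7 d = 41,942 Wh = 41.94 kWh
Total energy = 77.38 + 1.079 + 0.3494 + 41.94 = 120.8 kWh
Cost = 120.8 kWh × €0.263 = €31.76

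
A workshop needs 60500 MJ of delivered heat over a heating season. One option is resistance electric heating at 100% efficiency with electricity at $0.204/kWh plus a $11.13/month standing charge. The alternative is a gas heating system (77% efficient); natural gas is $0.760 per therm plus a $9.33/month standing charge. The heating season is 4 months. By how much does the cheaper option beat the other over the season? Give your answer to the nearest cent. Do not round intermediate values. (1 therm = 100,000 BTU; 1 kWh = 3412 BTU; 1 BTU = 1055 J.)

Heat load = 60500 MJ = 60,500,000,000 J / 1055 = 57,345,972 BTU
Gas: input = 57,345,972 / 0.77 = 74,475,288 BTU = 744.8 therm → 744.8 × $0.760 = $566.01; + 4 × $9.33 standing = $603.33
Electric: 57,345,972 BTU / 3412 = 16,810 kWh → × $0.204 = $3,428.66; + 4 × $11.13 standing = $3,473.18
Difference = |$603.33 − $3,473.18| = $2,869.84

$2869.84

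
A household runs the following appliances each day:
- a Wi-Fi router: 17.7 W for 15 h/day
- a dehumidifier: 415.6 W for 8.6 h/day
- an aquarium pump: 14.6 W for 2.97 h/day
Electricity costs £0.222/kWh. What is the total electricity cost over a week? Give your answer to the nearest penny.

Wi-Fi router: 17.7 W × 15 h × 7 d = 1,858 Wh = 1.859 kWh
dehumidifier: 415.6 W × 8.6 h × 7 d = 25,019 Wh = 25.02 kWh
aquarium pump: 14.6 W × 2.97 h × 7 d = 304 Wh = 0.3035 kWh
Total energy = 1.859 + 25.02 + 0.3035 = 27.18 kWh
Cost = 27.18 kWh × £0.222 = £6.03

£6.03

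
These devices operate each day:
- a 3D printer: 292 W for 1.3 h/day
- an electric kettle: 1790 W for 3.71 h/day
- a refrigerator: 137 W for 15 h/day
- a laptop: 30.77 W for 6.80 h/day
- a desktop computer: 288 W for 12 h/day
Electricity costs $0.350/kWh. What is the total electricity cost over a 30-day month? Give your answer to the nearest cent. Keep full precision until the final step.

3D printer: 292 W × 1.3 h × 30 d = 11,388 Wh = 11.39 kWh
electric kettle: 1790 W × 3.71 h × 30 d = 199,227 Wh = 199.2 kWh
refrigerator: 137 W × 15 h × 30 d = 61,650 Wh = 61.65 kWh
laptop: 30.77 W × 6.80 h × 30 d = 6,277 Wh = 6.277 kWh
desktop computer: 288 W × 12 h × 30 d = 103,680 Wh = 103.7 kWh
Total energy = 11.39 + 199.2 + 61.65 + 6.277 + 103.7 = 382.2 kWh
Cost = 382.2 kWh × $0.350 = $133.78

$133.78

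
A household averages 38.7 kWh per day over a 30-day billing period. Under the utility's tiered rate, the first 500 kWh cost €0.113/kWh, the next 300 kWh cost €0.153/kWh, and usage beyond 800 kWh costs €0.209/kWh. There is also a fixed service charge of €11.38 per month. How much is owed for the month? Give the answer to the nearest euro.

€189

Usage = 38.7 kWh/day × 30 days = 1161 kWh
First 500 kWh × €0.113 = €56.50
Next 300 kWh × €0.153 = €45.90
Remaining 361 kWh × €0.209 = €75.45
Energy charge = €177.85; + service €11.38 = €189.23 ≈ €189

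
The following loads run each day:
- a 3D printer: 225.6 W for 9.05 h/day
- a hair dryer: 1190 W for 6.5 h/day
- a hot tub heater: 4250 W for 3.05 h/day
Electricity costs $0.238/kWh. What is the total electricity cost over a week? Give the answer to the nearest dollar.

3D printer: 225.6 W × 9.05 h × 7 d = 14,292 Wh = 14.29 kWh
hair dryer: 1190 W × 6.5 h × 7 d = 54,145 Wh = 54.15 kWh
hot tub heater: 4250 W × 3.05 h × 7 d = 90,738 Wh = 90.74 kWh
Total energy = 14.29 + 54.15 + 90.74 = 159.2 kWh
Cost = 159.2 kWh × $0.238 = $37.88 ≈ $38

$38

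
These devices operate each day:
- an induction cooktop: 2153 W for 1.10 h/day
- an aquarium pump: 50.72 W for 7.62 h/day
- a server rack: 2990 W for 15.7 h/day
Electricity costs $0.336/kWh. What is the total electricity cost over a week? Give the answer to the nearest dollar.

induction cooktop: 2153 W × 1.10 h × 7 d = 16,578 Wh = 16.58 kWh
aquarium pump: 50.72 W × 7.62 h × 7 d = 2,705 Wh = 2.705 kWh
server rack: 2990 W × 15.7 h × 7 d = 328,601 Wh = 328.6 kWh
Total energy = 16.58 + 2.705 + 328.6 = 347.9 kWh
Cost = 347.9 kWh × $0.336 = $116.89 ≈ $117

$117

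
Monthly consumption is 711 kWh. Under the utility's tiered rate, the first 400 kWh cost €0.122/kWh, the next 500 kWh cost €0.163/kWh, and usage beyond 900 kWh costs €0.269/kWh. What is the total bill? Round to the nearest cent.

€99.49

First 400 kWh × €0.122 = €48.80
Next 311 kWh × €0.163 = €50.69
Remaining tier: 0 kWh (not reached)
Total = €99.49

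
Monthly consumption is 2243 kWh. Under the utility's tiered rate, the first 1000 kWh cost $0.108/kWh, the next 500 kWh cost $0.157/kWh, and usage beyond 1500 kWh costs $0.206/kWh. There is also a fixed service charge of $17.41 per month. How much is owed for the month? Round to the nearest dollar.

$357

First 1000 kWh × $0.108 = $108.00
Next 500 kWh × $0.157 = $78.50
Remaining 743 kWh × $0.206 = $153.06
Energy charge = $339.56; + service $17.41 = $356.97 ≈ $357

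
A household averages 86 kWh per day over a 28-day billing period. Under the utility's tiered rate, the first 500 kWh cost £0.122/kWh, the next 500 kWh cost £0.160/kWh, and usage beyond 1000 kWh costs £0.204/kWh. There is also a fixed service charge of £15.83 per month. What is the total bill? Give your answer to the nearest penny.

£444.06

Usage = 86 kWh/day × 28 days = 2408 kWh
First 500 kWh × £0.122 = £61.00
Next 500 kWh × £0.160 = £80.00
Remaining 1408 kWh × £0.204 = £287.23
Energy charge = £428.23; + service £15.83 = £444.06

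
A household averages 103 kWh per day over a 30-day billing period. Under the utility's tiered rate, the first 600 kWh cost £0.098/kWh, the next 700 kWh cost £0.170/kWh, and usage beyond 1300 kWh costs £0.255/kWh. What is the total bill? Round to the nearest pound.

Usage = 103 kWh/day × 30 days = 3090 kWh
First 600 kWh × £0.098 = £58.80
Next 700 kWh × £0.170 = £119.00
Remaining 1790 kWh × £0.255 = £456.45
Total = £634.25 ≈ £634

£634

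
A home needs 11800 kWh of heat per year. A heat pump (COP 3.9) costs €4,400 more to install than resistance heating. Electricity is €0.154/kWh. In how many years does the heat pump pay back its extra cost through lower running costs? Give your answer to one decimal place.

3.3 years

Resistance: 11800 kWh × €0.154 = €1,817.20/yr
Heat pump: 11800 / 3.9 = 3026 kWh in → × €0.154 = €465.95/yr
Annual savings = €1,351.25
Payback = €4,400 / €1,351.25 = 3.26 years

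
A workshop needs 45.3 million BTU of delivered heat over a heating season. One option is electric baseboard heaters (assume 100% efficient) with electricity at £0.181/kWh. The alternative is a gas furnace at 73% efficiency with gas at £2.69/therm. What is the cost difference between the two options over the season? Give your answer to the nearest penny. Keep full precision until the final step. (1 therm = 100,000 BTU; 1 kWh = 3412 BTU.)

£733.80

Heat load = 45.3 × 10⁶ BTU = 45,300,000 BTU
Gas: input = 45,300,000 / 0.73 = 62,054,795 BTU = 620.5 therm → 620.5 × £2.69 = £1,669.27
Electric: 45,300,000 BTU / 3412 = 13,280 kWh → × £0.181 = £2,403.08
Difference = |£1,669.27 − £2,403.08| = £733.80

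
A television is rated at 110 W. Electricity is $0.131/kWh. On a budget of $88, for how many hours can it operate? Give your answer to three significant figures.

6110 h

Energy budget = $88 / $0.131 per kWh = 671.8 kWh = 671,756 Wh
Runtime = 671,756 Wh / 110 W = 6,107 h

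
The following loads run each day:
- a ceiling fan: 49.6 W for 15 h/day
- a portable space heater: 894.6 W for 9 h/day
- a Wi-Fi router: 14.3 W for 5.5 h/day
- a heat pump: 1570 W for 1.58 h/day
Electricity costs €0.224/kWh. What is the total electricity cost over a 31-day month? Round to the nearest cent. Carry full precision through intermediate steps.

ceiling fan: 49.6 W × 15 h × 31 d = 23,064 Wh = 23.06 kWh
portable space heater: 894.6 W × 9 h × 31 d = 249,593 Wh = 249.6 kWh
Wi-Fi router: 14.3 W × 5.5 h × 31 d = 2,438 Wh = 2.438 kWh
heat pump: 1570 W × 1.58 h × 31 d = 76,899 Wh = 76.9 kWh
Total energy = 23.06 + 249.6 + 2.438 + 76.9 = 352 kWh
Cost = 352 kWh × €0.224 = €78.85

€78.85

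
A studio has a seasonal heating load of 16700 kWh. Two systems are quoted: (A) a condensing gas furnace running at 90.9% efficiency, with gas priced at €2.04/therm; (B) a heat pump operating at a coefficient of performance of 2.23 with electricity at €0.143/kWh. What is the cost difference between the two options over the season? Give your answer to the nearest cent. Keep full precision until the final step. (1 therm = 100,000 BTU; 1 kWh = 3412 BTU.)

€207.87

Heat load = 16700 kWh × 3412 = 56,980,400 BTU
Gas: input = 56,980,400 / 0.909 = 62,684,708 BTU = 626.8 therm → 626.8 × €2.04 = €1,278.77
Heat pump: 56,980,400 BTU / 3412 = 16,700 kWh heat; / 2.23 = 7,489 kWh in → × €0.143 = €1,070.90
Difference = |€1,278.77 − €1,070.90| = €207.87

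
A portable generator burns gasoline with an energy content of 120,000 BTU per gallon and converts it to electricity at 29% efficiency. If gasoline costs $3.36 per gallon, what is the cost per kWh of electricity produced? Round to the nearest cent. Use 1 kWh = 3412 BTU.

Electrical output per gallon = 120,000 BTU × 0.29 / 3412 BTU/kWh = 10.2 kWh
Cost per kWh = $3.36 / 10.2 kWh = $0.329

$0.33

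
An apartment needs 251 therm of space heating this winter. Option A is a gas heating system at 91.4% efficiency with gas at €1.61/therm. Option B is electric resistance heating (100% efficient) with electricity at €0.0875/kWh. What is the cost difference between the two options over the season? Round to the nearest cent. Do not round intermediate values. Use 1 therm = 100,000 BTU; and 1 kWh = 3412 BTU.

Heat load = 251 therm × 100,000 = 25,100,000 BTU
Gas: input = 25,100,000 / 0.914 = 27,461,707 BTU = 274.6 therm → 274.6 × €1.61 = €442.13
Electric: 25,100,000 BTU / 3412 = 7,356 kWh → × €0.0875 = €643.68
Difference = |€442.13 − €643.68| = €201.55

€201.55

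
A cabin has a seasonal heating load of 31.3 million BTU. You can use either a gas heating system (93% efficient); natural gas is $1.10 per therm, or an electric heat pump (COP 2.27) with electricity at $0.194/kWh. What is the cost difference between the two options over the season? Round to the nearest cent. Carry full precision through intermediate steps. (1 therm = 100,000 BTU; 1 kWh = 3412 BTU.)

$413.78

Heat load = 31.3 × 10⁶ BTU = 31,300,000 BTU
Gas: input = 31,300,000 / 0.93 = 33,655,914 BTU = 336.6 therm → 336.6 × $1.10 = $370.22
Heat pump: 31,300,000 BTU / 3412 = 9,174 kWh heat; / 2.27 = 4,041 kWh in → × $0.194 = $783.99
Difference = |$370.22 − $783.99| = $413.78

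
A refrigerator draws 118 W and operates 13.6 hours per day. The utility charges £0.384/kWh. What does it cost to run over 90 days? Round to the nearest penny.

£55.46

Energy = 118 W × 13.6 h/day × 90 days = 144,432 Wh = 144.4 kWh
Cost = 144.4 kWh × £0.384/kWh = £55.46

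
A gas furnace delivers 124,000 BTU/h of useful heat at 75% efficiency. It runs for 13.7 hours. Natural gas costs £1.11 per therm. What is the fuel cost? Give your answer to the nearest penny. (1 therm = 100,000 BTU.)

Heat delivered = 124,000 BTU/h × 13.7 h = 1,698,800 BTU
Gas input = 1,698,800 / 0.75 = 2,265,067 BTU
= 2,265,067 / 100,000 = 22.65 therm
Cost = 22.65 × £1.11/therm = £25.14

£25.14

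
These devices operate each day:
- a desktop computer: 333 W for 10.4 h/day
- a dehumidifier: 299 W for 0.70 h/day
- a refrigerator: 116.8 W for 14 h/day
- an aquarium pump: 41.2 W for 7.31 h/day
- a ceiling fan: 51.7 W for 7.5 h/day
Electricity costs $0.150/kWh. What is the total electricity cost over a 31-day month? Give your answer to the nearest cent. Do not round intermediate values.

$27.88

desktop computer: 333 W × 10.4 h × 31 d = 107,359 Wh = 107.4 kWh
dehumidifier: 299 W × 0.70 h × 31 d = 6,488 Wh = 6.488 kWh
refrigerator: 116.8 W × 14 h × 31 d = 50,691 Wh = 50.69 kWh
aquarium pump: 41.2 W × 7.31 h × 31 d = 9,336 Wh = 9.336 kWh
ceiling fan: 51.7 W × 7.5 h × 31 d = 12,020 Wh = 12.02 kWh
Total energy = 107.4 + 6.488 + 50.69 + 9.336 + 12.02 = 185.9 kWh
Cost = 185.9 kWh × $0.150 = $27.88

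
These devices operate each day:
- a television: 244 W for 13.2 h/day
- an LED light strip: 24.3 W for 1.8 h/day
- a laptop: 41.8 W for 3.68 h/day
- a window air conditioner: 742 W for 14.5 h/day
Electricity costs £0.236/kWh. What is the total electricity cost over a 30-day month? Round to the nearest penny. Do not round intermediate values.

£100.38

television: 244 W × 13.2 h × 30 d = 96,624 Wh = 96.62 kWh
LED light strip: 24.3 W × 1.8 h × 30 d = 1,312 Wh = 1.312 kWh
laptop: 41.8 W × 3.68 h × 30 d = 4,615 Wh = 4.615 kWh
window air conditioner: 742 W × 14.5 h × 30 d = 322,770 Wh = 322.8 kWh
Total energy = 96.62 + 1.312 + 4.615 + 322.8 = 425.3 kWh
Cost = 425.3 kWh × £0.236 = £100.38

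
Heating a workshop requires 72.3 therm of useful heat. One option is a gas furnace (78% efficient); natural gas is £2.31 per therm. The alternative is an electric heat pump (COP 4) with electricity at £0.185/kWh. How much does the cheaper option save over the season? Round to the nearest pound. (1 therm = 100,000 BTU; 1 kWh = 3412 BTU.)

£116

Heat load = 72.3 therm × 100,000 = 7,230,000 BTU
Gas: input = 7,230,000 / 0.780 = 9,269,231 BTU = 92.69 therm → 92.69 × £2.31 = £214.12
Heat pump: 7,230,000 BTU / 3412 = 2,119 kWh heat; / 4 = 529.7 kWh in → × £0.185 = £98.00
Difference = |£214.12 − £98.00| = £116.12 ≈ £116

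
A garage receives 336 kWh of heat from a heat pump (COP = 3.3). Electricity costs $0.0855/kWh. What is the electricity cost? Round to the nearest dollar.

$9

Electrical input = 336 kWh / 3.3 = 101.8 kWh
Cost = 101.8 × $0.0855/kWh = $8.71 ≈ $9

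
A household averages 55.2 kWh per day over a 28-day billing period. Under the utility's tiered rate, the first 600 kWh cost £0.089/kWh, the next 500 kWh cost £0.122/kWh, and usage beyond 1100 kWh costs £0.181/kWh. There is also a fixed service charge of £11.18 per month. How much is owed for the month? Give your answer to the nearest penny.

£206.23

Usage = 55.2 kWh/day × 28 days = 1545.6 kWh
First 600 kWh × £0.089 = £53.40
Next 500 kWh × £0.122 = £61.00
Remaining 445.6 kWh × £0.181 = £80.65
Energy charge = £195.05; + service £11.18 = £206.23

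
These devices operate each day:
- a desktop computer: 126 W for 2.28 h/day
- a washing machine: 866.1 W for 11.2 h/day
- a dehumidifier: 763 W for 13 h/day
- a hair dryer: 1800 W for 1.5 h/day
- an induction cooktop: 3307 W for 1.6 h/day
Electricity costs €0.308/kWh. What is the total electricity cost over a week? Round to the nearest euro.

€60

desktop computer: 126 W × 2.28 h × 7 d = 2,011 Wh = 2.011 kWh
washing machine: 866.1 W × 11.2 h × 7 d = 67,902 Wh = 67.9 kWh
dehumidifier: 763 W × 13 h × 7 d = 69,433 Wh = 69.43 kWh
hair dryer: 1800 W × 1.5 h × 7 d = 18,900 Wh = 18.9 kWh
induction cooktop: 3307 W × 1.6 h × 7 d = 37,038 Wh = 37.04 kWh
Total energy = 2.011 + 67.9 + 69.43 + 18.9 + 37.04 = 195.3 kWh
Cost = 195.3 kWh × €0.308 = €60.15 ≈ €60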